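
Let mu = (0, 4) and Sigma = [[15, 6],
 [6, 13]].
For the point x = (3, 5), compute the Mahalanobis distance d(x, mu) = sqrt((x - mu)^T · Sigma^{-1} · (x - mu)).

Step 1 — centre the observation: (x - mu) = (3, 1).

Step 2 — invert Sigma. det(Sigma) = 15·13 - (6)² = 159.
  Sigma^{-1} = (1/det) · [[d, -b], [-b, a]] = [[0.0818, -0.0377],
 [-0.0377, 0.0943]].

Step 3 — form the quadratic (x - mu)^T · Sigma^{-1} · (x - mu):
  Sigma^{-1} · (x - mu) = (0.2075, -0.0189).
  (x - mu)^T · [Sigma^{-1} · (x - mu)] = (3)·(0.2075) + (1)·(-0.0189) = 0.6038.

Step 4 — take square root: d = √(0.6038) ≈ 0.777.

d(x, mu) = √(0.6038) ≈ 0.777


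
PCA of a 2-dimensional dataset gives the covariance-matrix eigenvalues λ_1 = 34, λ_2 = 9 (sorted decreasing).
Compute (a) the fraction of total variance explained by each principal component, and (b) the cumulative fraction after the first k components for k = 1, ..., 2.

Step 1 — total variance = trace(Sigma) = Σ λ_i = 34 + 9 = 43.

Step 2 — fraction explained by component i = λ_i / Σ λ:
  PC1: 34/43 = 0.7907
  PC2: 9/43 = 0.2093

Step 3 — cumulative fraction after k components = (λ_1 + ... + λ_k) / Σ λ:
  k = 1: 34/43 = 0.7907
  k = 2: (34 + 9)/43 = 43/43 = 1

Summary (fraction, with percent):

explained: PC1 0.7907 (79.07%), PC2 0.2093 (20.93%);  cumulative: 0.7907, 1


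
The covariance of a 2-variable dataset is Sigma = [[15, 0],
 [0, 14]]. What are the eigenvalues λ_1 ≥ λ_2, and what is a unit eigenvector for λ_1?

Step 1 — characteristic polynomial of 2×2 Sigma:
  det(Sigma - λI) = λ² - trace · λ + det = 0.
  trace = 15 + 14 = 29, det = 15·14 - (0)² = 210.
Step 2 — discriminant:
  Δ = trace² - 4·det = 841 - 840 = 1.
Step 3 — eigenvalues:
  λ = (trace ± √Δ)/2 = (29 ± 1)/2,
  λ_1 = 15,  λ_2 = 14.

Step 4 — unit eigenvector for λ_1: Sigma is diagonal, so its eigenvectors are the coordinate axes. λ_1 = 15 is the diagonal entry on the first coordinate axis, hence
  v_1 = (1, 0) (||v_1|| = 1).

λ_1 = 15,  λ_2 = 14;  v_1 ≈ (1, 0)


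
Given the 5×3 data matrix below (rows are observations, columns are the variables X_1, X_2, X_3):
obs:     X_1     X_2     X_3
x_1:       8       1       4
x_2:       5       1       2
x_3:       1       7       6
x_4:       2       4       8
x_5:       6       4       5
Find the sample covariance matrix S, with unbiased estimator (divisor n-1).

Step 1 — column means:
  mean(X_1) = (8 + 5 + 1 + 2 + 6) / 5 = 22/5 = 4.4
  mean(X_2) = (1 + 1 + 7 + 4 + 4) / 5 = 17/5 = 3.4
  mean(X_3) = (4 + 2 + 6 + 8 + 5) / 5 = 25/5 = 5

Step 2 — sample covariance S[i,j] = (1/(n-1)) · Σ_k (x_{k,i} - mean_i) · (x_{k,j} - mean_j), with n-1 = 4.
  S[X_1,X_1] = ((3.6)·(3.6) + (0.6)·(0.6) + (-3.4)·(-3.4) + (-2.4)·(-2.4) + (1.6)·(1.6)) / 4 = 33.2/4 = 8.3
  S[X_1,X_2] = ((3.6)·(-2.4) + (0.6)·(-2.4) + (-3.4)·(3.6) + (-2.4)·(0.6) + (1.6)·(0.6)) / 4 = -22.8/4 = -5.7
  S[X_1,X_3] = ((3.6)·(-1) + (0.6)·(-3) + (-3.4)·(1) + (-2.4)·(3) + (1.6)·(0)) / 4 = -16/4 = -4
  S[X_2,X_2] = ((-2.4)·(-2.4) + (-2.4)·(-2.4) + (3.6)·(3.6) + (0.6)·(0.6) + (0.6)·(0.6)) / 4 = 25.2/4 = 6.3
  S[X_2,X_3] = ((-2.4)·(-1) + (-2.4)·(-3) + (3.6)·(1) + (0.6)·(3) + (0.6)·(0)) / 4 = 15/4 = 3.75
  S[X_3,X_3] = ((-1)·(-1) + (-3)·(-3) + (1)·(1) + (3)·(3) + (0)·(0)) / 4 = 20/4 = 5

S is symmetric (S[j,i] = S[i,j]). Assembling:

S = [[8.3, -5.7, -4],
 [-5.7, 6.3, 3.75],
 [-4, 3.75, 5]]


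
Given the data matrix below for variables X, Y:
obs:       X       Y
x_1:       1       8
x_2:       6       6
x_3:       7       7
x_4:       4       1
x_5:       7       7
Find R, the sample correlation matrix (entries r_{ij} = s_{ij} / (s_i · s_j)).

Step 1 — column means:
  mean(X) = (1 + 6 + 7 + 4 + 7) / 5 = 25/5 = 5
  mean(Y) = (8 + 6 + 7 + 1 + 7) / 5 = 29/5 = 5.8

Step 2 — sample variances and covariances s[i,j] = (1/(n-1)) · Σ_k (x_{k,i} - mean_i) · (x_{k,j} - mean_j), with n-1 = 4:
  s[X,X] = ((-4)·(-4) + (1)·(1) + (2)·(2) + (-1)·(-1) + (2)·(2)) / 4 = 26/4 = 6.5
  s[X,Y] = ((-4)·(2.2) + (1)·(0.2) + (2)·(1.2) + (-1)·(-4.8) + (2)·(1.2)) / 4 = 1/4 = 0.25
  s[Y,Y] = ((2.2)·(2.2) + (0.2)·(0.2) + (1.2)·(1.2) + (-4.8)·(-4.8) + (1.2)·(1.2)) / 4 = 30.8/4 = 7.7
  Sample standard deviations s_i = √(s[i,i]):
  s(X) = √(6.5) = 2.5495
  s(Y) = √(7.7) = 2.7749

Step 3 — r_{ij} = s_{ij} / (s_i · s_j):
  r[X,X] = 1 (diagonal).
  r[X,Y] = 0.25 / (2.5495 · 2.7749) = 0.25 / 7.0746 = 0.0353
  r[Y,Y] = 1 (diagonal).

R is symmetric with unit diagonal. Assembling:

R = [[1, 0.0353],
 [0.0353, 1]]


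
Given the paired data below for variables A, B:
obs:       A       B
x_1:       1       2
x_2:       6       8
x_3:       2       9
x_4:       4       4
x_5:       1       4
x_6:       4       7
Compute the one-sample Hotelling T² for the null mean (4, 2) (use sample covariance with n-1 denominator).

Step 1 — sample mean vector:
  mean(A) = (1 + 6 + 2 + 4 + 1 + 4) / 6 = 18/6 = 3
  mean(B) = (2 + 8 + 9 + 4 + 4 + 7) / 6 = 34/6 = 5.6667
  x̄ = (3, 5.6667),  deviation x̄ - mu_0 = (3, 5.6667) - (4, 2) = (-1, 3.6667).

Step 2 — sample covariance matrix, S[i,j] = (1/(n-1)) · Σ_k (x_{k,i} - mean_i) · (x_{k,j} - mean_j), divisor n-1 = 5:
  S[A,A] = ((-2)·(-2) + (3)·(3) + (-1)·(-1) + (1)·(1) + (-2)·(-2) + (1)·(1)) / 5 = 20/5 = 4
  S[A,B] = ((-2)·(-3.6667) + (3)·(2.3333) + (-1)·(3.3333) + (1)·(-1.6667) + (-2)·(-1.6667) + (1)·(1.3333)) / 5 = 14/5 = 2.8
  S[B,B] = ((-3.6667)·(-3.6667) + (2.3333)·(2.3333) + (3.3333)·(3.3333) + (-1.6667)·(-1.6667) + (-1.6667)·(-1.6667) + (1.3333)·(1.3333)) / 5 = 37.3333/5 = 7.4667
  S = [[4, 2.8],
 [2.8, 7.4667]].

Step 3 — invert S. det(S) = 4·7.4667 - (2.8)² = 22.0267.
  S^{-1} = (1/det) · [[d, -b], [-b, a]] = [[0.339, -0.1271],
 [-0.1271, 0.1816]].

Step 4 — quadratic form (x̄ - mu_0)^T · S^{-1} · (x̄ - mu_0):
  S^{-1} · (x̄ - mu_0) = (-0.8051, 0.793),
  (x̄ - mu_0)^T · [...] = (-1)·(-0.8051) + (3.6667)·(0.793) = 3.7127.

Step 5 — scale by n: T² = 6 · 3.7127 = 22.276.

T² ≈ 22.276


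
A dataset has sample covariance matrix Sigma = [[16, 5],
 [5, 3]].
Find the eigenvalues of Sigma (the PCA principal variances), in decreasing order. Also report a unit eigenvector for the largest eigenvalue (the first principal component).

Step 1 — characteristic polynomial of 2×2 Sigma:
  det(Sigma - λI) = λ² - trace · λ + det = 0.
  trace = 16 + 3 = 19, det = 16·3 - (5)² = 23.
Step 2 — discriminant:
  Δ = trace² - 4·det = 361 - 92 = 269.
Step 3 — eigenvalues:
  λ = (trace ± √Δ)/2 = (19 ± 16.4012)/2,
  λ_1 = 17.7006,  λ_2 = 1.2994.

Step 4 — unit eigenvector for λ_1: solve (Sigma - λ_1 I)v = 0. First row:
  (16 - 17.7006)·v_x + (5)·v_y = 0, i.e. (-1.7006)·v_x + (5)·v_y = 0,
  so v ∝ (b, λ_1 - a) = (5, 1.7006) = u.
  ||u|| = √((5)² + (1.7006)²) = √(27.8921) ≈ 5.2813,
  v_1 = u/||u|| ≈ (0.9467, 0.322) (||v_1|| = 1).

λ_1 = 17.7006,  λ_2 = 1.2994;  v_1 ≈ (0.9467, 0.322)


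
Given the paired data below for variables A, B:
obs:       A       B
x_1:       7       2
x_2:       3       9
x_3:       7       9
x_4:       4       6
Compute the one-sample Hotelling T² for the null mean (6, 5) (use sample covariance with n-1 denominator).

Step 1 — sample mean vector:
  mean(A) = (7 + 3 + 7 + 4) / 4 = 21/4 = 5.25
  mean(B) = (2 + 9 + 9 + 6) / 4 = 26/4 = 6.5
  x̄ = (5.25, 6.5),  deviation x̄ - mu_0 = (5.25, 6.5) - (6, 5) = (-0.75, 1.5).

Step 2 — sample covariance matrix, S[i,j] = (1/(n-1)) · Σ_k (x_{k,i} - mean_i) · (x_{k,j} - mean_j), divisor n-1 = 3:
  S[A,A] = ((1.75)·(1.75) + (-2.25)·(-2.25) + (1.75)·(1.75) + (-1.25)·(-1.25)) / 3 = 12.75/3 = 4.25
  S[A,B] = ((1.75)·(-4.5) + (-2.25)·(2.5) + (1.75)·(2.5) + (-1.25)·(-0.5)) / 3 = -8.5/3 = -2.8333
  S[B,B] = ((-4.5)·(-4.5) + (2.5)·(2.5) + (2.5)·(2.5) + (-0.5)·(-0.5)) / 3 = 33/3 = 11
  S = [[4.25, -2.8333],
 [-2.8333, 11]].

Step 3 — invert S. det(S) = 4.25·11 - (-2.8333)² = 38.7222.
  S^{-1} = (1/det) · [[d, -b], [-b, a]] = [[0.2841, 0.0732],
 [0.0732, 0.1098]].

Step 4 — quadratic form (x̄ - mu_0)^T · S^{-1} · (x̄ - mu_0):
  S^{-1} · (x̄ - mu_0) = (-0.1033, 0.1098),
  (x̄ - mu_0)^T · [...] = (-0.75)·(-0.1033) + (1.5)·(0.1098) = 0.2421.

Step 5 — scale by n: T² = 4 · 0.2421 = 0.9684.

T² ≈ 0.9684


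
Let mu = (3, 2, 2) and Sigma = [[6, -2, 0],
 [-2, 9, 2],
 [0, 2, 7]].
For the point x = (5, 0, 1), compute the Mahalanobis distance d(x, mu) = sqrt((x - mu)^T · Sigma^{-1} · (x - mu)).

Step 1 — centre the observation: (x - mu) = (2, -2, -1).

Step 2 — invert Sigma (cofactor / det for 3×3, or solve directly):
  Sigma^{-1} = [[0.181, 0.0429, -0.0123],
 [0.0429, 0.1288, -0.0368],
 [-0.0123, -0.0368, 0.1534]].

Step 3 — form the quadratic (x - mu)^T · Sigma^{-1} · (x - mu):
  Sigma^{-1} · (x - mu) = (0.2883, -0.135, -0.1043).
  (x - mu)^T · [Sigma^{-1} · (x - mu)] = (2)·(0.2883) + (-2)·(-0.135) + (-1)·(-0.1043) = 0.9509.

Step 4 — take square root: d = √(0.9509) ≈ 0.9752.

d(x, mu) = √(0.9509) ≈ 0.9752


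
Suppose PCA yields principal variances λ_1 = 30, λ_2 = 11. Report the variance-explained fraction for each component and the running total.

Step 1 — total variance = trace(Sigma) = Σ λ_i = 30 + 11 = 41.

Step 2 — fraction explained by component i = λ_i / Σ λ:
  PC1: 30/41 = 0.7317
  PC2: 11/41 = 0.2683

Step 3 — cumulative fraction after k components = (λ_1 + ... + λ_k) / Σ λ:
  k = 1: 30/41 = 0.7317
  k = 2: (30 + 11)/41 = 41/41 = 1

Summary (fraction, with percent):

explained: PC1 0.7317 (73.17%), PC2 0.2683 (26.83%);  cumulative: 0.7317, 1


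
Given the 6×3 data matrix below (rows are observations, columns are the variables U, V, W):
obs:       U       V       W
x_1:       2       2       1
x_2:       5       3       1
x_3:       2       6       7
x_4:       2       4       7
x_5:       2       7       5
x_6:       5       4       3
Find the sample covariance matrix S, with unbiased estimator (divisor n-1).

Step 1 — column means:
  mean(U) = (2 + 5 + 2 + 2 + 2 + 5) / 6 = 18/6 = 3
  mean(V) = (2 + 3 + 6 + 4 + 7 + 4) / 6 = 26/6 = 4.3333
  mean(W) = (1 + 1 + 7 + 7 + 5 + 3) / 6 = 24/6 = 4

Step 2 — sample covariance S[i,j] = (1/(n-1)) · Σ_k (x_{k,i} - mean_i) · (x_{k,j} - mean_j), with n-1 = 5.
  S[U,U] = ((-1)·(-1) + (2)·(2) + (-1)·(-1) + (-1)·(-1) + (-1)·(-1) + (2)·(2)) / 5 = 12/5 = 2.4
  S[U,V] = ((-1)·(-2.3333) + (2)·(-1.3333) + (-1)·(1.6667) + (-1)·(-0.3333) + (-1)·(2.6667) + (2)·(-0.3333)) / 5 = -5/5 = -1
  S[U,W] = ((-1)·(-3) + (2)·(-3) + (-1)·(3) + (-1)·(3) + (-1)·(1) + (2)·(-1)) / 5 = -12/5 = -2.4
  S[V,V] = ((-2.3333)·(-2.3333) + (-1.3333)·(-1.3333) + (1.6667)·(1.6667) + (-0.3333)·(-0.3333) + (2.6667)·(2.6667) + (-0.3333)·(-0.3333)) / 5 = 17.3333/5 = 3.4667
  S[V,W] = ((-2.3333)·(-3) + (-1.3333)·(-3) + (1.6667)·(3) + (-0.3333)·(3) + (2.6667)·(1) + (-0.3333)·(-1)) / 5 = 18/5 = 3.6
  S[W,W] = ((-3)·(-3) + (-3)·(-3) + (3)·(3) + (3)·(3) + (1)·(1) + (-1)·(-1)) / 5 = 38/5 = 7.6

S is symmetric (S[j,i] = S[i,j]). Assembling:

S = [[2.4, -1, -2.4],
 [-1, 3.4667, 3.6],
 [-2.4, 3.6, 7.6]]


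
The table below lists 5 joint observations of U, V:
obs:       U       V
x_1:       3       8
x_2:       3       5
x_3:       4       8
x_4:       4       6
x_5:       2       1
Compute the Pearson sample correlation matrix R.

Step 1 — column means:
  mean(U) = (3 + 3 + 4 + 4 + 2) / 5 = 16/5 = 3.2
  mean(V) = (8 + 5 + 8 + 6 + 1) / 5 = 28/5 = 5.6

Step 2 — sample variances and covariances s[i,j] = (1/(n-1)) · Σ_k (x_{k,i} - mean_i) · (x_{k,j} - mean_j), with n-1 = 4:
  s[U,U] = ((-0.2)·(-0.2) + (-0.2)·(-0.2) + (0.8)·(0.8) + (0.8)·(0.8) + (-1.2)·(-1.2)) / 4 = 2.8/4 = 0.7
  s[U,V] = ((-0.2)·(2.4) + (-0.2)·(-0.6) + (0.8)·(2.4) + (0.8)·(0.4) + (-1.2)·(-4.6)) / 4 = 7.4/4 = 1.85
  s[V,V] = ((2.4)·(2.4) + (-0.6)·(-0.6) + (2.4)·(2.4) + (0.4)·(0.4) + (-4.6)·(-4.6)) / 4 = 33.2/4 = 8.3
  Sample standard deviations s_i = √(s[i,i]):
  s(U) = √(0.7) = 0.8367
  s(V) = √(8.3) = 2.881

Step 3 — r_{ij} = s_{ij} / (s_i · s_j):
  r[U,U] = 1 (diagonal).
  r[U,V] = 1.85 / (0.8367 · 2.881) = 1.85 / 2.4104 = 0.7675
  r[V,V] = 1 (diagonal).

R is symmetric with unit diagonal. Assembling:

R = [[1, 0.7675],
 [0.7675, 1]]


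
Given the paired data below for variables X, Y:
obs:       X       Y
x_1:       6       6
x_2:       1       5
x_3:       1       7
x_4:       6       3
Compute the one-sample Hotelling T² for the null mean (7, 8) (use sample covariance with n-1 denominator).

Step 1 — sample mean vector:
  mean(X) = (6 + 1 + 1 + 6) / 4 = 14/4 = 3.5
  mean(Y) = (6 + 5 + 7 + 3) / 4 = 21/4 = 5.25
  x̄ = (3.5, 5.25),  deviation x̄ - mu_0 = (3.5, 5.25) - (7, 8) = (-3.5, -2.75).

Step 2 — sample covariance matrix, S[i,j] = (1/(n-1)) · Σ_k (x_{k,i} - mean_i) · (x_{k,j} - mean_j), divisor n-1 = 3:
  S[X,X] = ((2.5)·(2.5) + (-2.5)·(-2.5) + (-2.5)·(-2.5) + (2.5)·(2.5)) / 3 = 25/3 = 8.3333
  S[X,Y] = ((2.5)·(0.75) + (-2.5)·(-0.25) + (-2.5)·(1.75) + (2.5)·(-2.25)) / 3 = -7.5/3 = -2.5
  S[Y,Y] = ((0.75)·(0.75) + (-0.25)·(-0.25) + (1.75)·(1.75) + (-2.25)·(-2.25)) / 3 = 8.75/3 = 2.9167
  S = [[8.3333, -2.5],
 [-2.5, 2.9167]].

Step 3 — invert S. det(S) = 8.3333·2.9167 - (-2.5)² = 18.0556.
  S^{-1} = (1/det) · [[d, -b], [-b, a]] = [[0.1615, 0.1385],
 [0.1385, 0.4615]].

Step 4 — quadratic form (x̄ - mu_0)^T · S^{-1} · (x̄ - mu_0):
  S^{-1} · (x̄ - mu_0) = (-0.9462, -1.7538),
  (x̄ - mu_0)^T · [...] = (-3.5)·(-0.9462) + (-2.75)·(-1.7538) = 8.1346.

Step 5 — scale by n: T² = 4 · 8.1346 = 32.5385.

T² ≈ 32.5385


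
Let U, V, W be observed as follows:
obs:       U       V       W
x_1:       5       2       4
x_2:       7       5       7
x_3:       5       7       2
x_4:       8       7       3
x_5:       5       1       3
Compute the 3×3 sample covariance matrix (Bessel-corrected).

Step 1 — column means:
  mean(U) = (5 + 7 + 5 + 8 + 5) / 5 = 30/5 = 6
  mean(V) = (2 + 5 + 7 + 7 + 1) / 5 = 22/5 = 4.4
  mean(W) = (4 + 7 + 2 + 3 + 3) / 5 = 19/5 = 3.8

Step 2 — sample covariance S[i,j] = (1/(n-1)) · Σ_k (x_{k,i} - mean_i) · (x_{k,j} - mean_j), with n-1 = 4.
  S[U,U] = ((-1)·(-1) + (1)·(1) + (-1)·(-1) + (2)·(2) + (-1)·(-1)) / 4 = 8/4 = 2
  S[U,V] = ((-1)·(-2.4) + (1)·(0.6) + (-1)·(2.6) + (2)·(2.6) + (-1)·(-3.4)) / 4 = 9/4 = 2.25
  S[U,W] = ((-1)·(0.2) + (1)·(3.2) + (-1)·(-1.8) + (2)·(-0.8) + (-1)·(-0.8)) / 4 = 4/4 = 1
  S[V,V] = ((-2.4)·(-2.4) + (0.6)·(0.6) + (2.6)·(2.6) + (2.6)·(2.6) + (-3.4)·(-3.4)) / 4 = 31.2/4 = 7.8
  S[V,W] = ((-2.4)·(0.2) + (0.6)·(3.2) + (2.6)·(-1.8) + (2.6)·(-0.8) + (-3.4)·(-0.8)) / 4 = -2.6/4 = -0.65
  S[W,W] = ((0.2)·(0.2) + (3.2)·(3.2) + (-1.8)·(-1.8) + (-0.8)·(-0.8) + (-0.8)·(-0.8)) / 4 = 14.8/4 = 3.7

S is symmetric (S[j,i] = S[i,j]). Assembling:

S = [[2, 2.25, 1],
 [2.25, 7.8, -0.65],
 [1, -0.65, 3.7]]


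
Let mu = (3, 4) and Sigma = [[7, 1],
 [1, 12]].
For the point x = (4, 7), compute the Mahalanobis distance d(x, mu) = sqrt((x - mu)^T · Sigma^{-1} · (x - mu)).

Step 1 — centre the observation: (x - mu) = (1, 3).

Step 2 — invert Sigma. det(Sigma) = 7·12 - (1)² = 83.
  Sigma^{-1} = (1/det) · [[d, -b], [-b, a]] = [[0.1446, -0.012],
 [-0.012, 0.0843]].

Step 3 — form the quadratic (x - mu)^T · Sigma^{-1} · (x - mu):
  Sigma^{-1} · (x - mu) = (0.1084, 0.241).
  (x - mu)^T · [Sigma^{-1} · (x - mu)] = (1)·(0.1084) + (3)·(0.241) = 0.8313.

Step 4 — take square root: d = √(0.8313) ≈ 0.9118.

d(x, mu) = √(0.8313) ≈ 0.9118


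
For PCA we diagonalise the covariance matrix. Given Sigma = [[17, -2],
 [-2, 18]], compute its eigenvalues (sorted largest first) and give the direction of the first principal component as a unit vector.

Step 1 — characteristic polynomial of 2×2 Sigma:
  det(Sigma - λI) = λ² - trace · λ + det = 0.
  trace = 17 + 18 = 35, det = 17·18 - (-2)² = 302.
Step 2 — discriminant:
  Δ = trace² - 4·det = 1225 - 1208 = 17.
Step 3 — eigenvalues:
  λ = (trace ± √Δ)/2 = (35 ± 4.1231)/2,
  λ_1 = 19.5616,  λ_2 = 15.4384.

Step 4 — unit eigenvector for λ_1: solve (Sigma - λ_1 I)v = 0. First row:
  (17 - 19.5616)·v_x + (-2)·v_y = 0, i.e. (-2.5616)·v_x + (-2)·v_y = 0,
  so v ∝ (b, λ_1 - a) = (-2, 2.5616); multiply by -1 so the first entry is positive: u = (2, -2.5616).
  ||u|| = √((2)² + (-2.5616)²) = √(10.5616) ≈ 3.2499,
  v_1 = u/||u|| ≈ (0.6154, -0.7882) (||v_1|| = 1).

λ_1 = 19.5616,  λ_2 = 15.4384;  v_1 ≈ (0.6154, -0.7882)


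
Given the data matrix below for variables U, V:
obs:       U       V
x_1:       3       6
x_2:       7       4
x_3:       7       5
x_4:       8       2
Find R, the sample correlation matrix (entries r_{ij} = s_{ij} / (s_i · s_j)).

Step 1 — column means:
  mean(U) = (3 + 7 + 7 + 8) / 4 = 25/4 = 6.25
  mean(V) = (6 + 4 + 5 + 2) / 4 = 17/4 = 4.25

Step 2 — sample variances and covariances s[i,j] = (1/(n-1)) · Σ_k (x_{k,i} - mean_i) · (x_{k,j} - mean_j), with n-1 = 3:
  s[U,U] = ((-3.25)·(-3.25) + (0.75)·(0.75) + (0.75)·(0.75) + (1.75)·(1.75)) / 3 = 14.75/3 = 4.9167
  s[U,V] = ((-3.25)·(1.75) + (0.75)·(-0.25) + (0.75)·(0.75) + (1.75)·(-2.25)) / 3 = -9.25/3 = -3.0833
  s[V,V] = ((1.75)·(1.75) + (-0.25)·(-0.25) + (0.75)·(0.75) + (-2.25)·(-2.25)) / 3 = 8.75/3 = 2.9167
  Sample standard deviations s_i = √(s[i,i]):
  s(U) = √(4.9167) = 2.2174
  s(V) = √(2.9167) = 1.7078

Step 3 — r_{ij} = s_{ij} / (s_i · s_j):
  r[U,U] = 1 (diagonal).
  r[U,V] = -3.0833 / (2.2174 · 1.7078) = -3.0833 / 3.7869 = -0.8142
  r[V,V] = 1 (diagonal).

R is symmetric with unit diagonal. Assembling:

R = [[1, -0.8142],
 [-0.8142, 1]]


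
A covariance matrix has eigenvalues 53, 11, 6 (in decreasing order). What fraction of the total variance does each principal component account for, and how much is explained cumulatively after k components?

Step 1 — total variance = trace(Sigma) = Σ λ_i = 53 + 11 + 6 = 70.

Step 2 — fraction explained by component i = λ_i / Σ λ:
  PC1: 53/70 = 0.7571
  PC2: 11/70 = 0.1571
  PC3: 6/70 = 0.0857

Step 3 — cumulative fraction after k components = (λ_1 + ... + λ_k) / Σ λ:
  k = 1: 53/70 = 0.7571
  k = 2: (53 + 11)/70 = 64/70 = 0.9143
  k = 3: (53 + 11 + 6)/70 = 70/70 = 1

Summary (fraction, with percent):

explained: PC1 0.7571 (75.71%), PC2 0.1571 (15.71%), PC3 0.0857 (8.57%);  cumulative: 0.7571, 0.9143, 1


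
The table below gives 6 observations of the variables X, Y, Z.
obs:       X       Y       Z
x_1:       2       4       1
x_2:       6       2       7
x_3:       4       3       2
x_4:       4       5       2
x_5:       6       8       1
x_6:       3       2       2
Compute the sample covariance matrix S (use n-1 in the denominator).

Step 1 — column means:
  mean(X) = (2 + 6 + 4 + 4 + 6 + 3) / 6 = 25/6 = 4.1667
  mean(Y) = (4 + 2 + 3 + 5 + 8 + 2) / 6 = 24/6 = 4
  mean(Z) = (1 + 7 + 2 + 2 + 1 + 2) / 6 = 15/6 = 2.5

Step 2 — sample covariance S[i,j] = (1/(n-1)) · Σ_k (x_{k,i} - mean_i) · (x_{k,j} - mean_j), with n-1 = 5.
  S[X,X] = ((-2.1667)·(-2.1667) + (1.8333)·(1.8333) + (-0.1667)·(-0.1667) + (-0.1667)·(-0.1667) + (1.8333)·(1.8333) + (-1.1667)·(-1.1667)) / 5 = 12.8333/5 = 2.5667
  S[X,Y] = ((-2.1667)·(0) + (1.8333)·(-2) + (-0.1667)·(-1) + (-0.1667)·(1) + (1.8333)·(4) + (-1.1667)·(-2)) / 5 = 6/5 = 1.2
  S[X,Z] = ((-2.1667)·(-1.5) + (1.8333)·(4.5) + (-0.1667)·(-0.5) + (-0.1667)·(-0.5) + (1.8333)·(-1.5) + (-1.1667)·(-0.5)) / 5 = 9.5/5 = 1.9
  S[Y,Y] = ((0)·(0) + (-2)·(-2) + (-1)·(-1) + (1)·(1) + (4)·(4) + (-2)·(-2)) / 5 = 26/5 = 5.2
  S[Y,Z] = ((0)·(-1.5) + (-2)·(4.5) + (-1)·(-0.5) + (1)·(-0.5) + (4)·(-1.5) + (-2)·(-0.5)) / 5 = -14/5 = -2.8
  S[Z,Z] = ((-1.5)·(-1.5) + (4.5)·(4.5) + (-0.5)·(-0.5) + (-0.5)·(-0.5) + (-1.5)·(-1.5) + (-0.5)·(-0.5)) / 5 = 25.5/5 = 5.1

S is symmetric (S[j,i] = S[i,j]). Assembling:

S = [[2.5667, 1.2, 1.9],
 [1.2, 5.2, -2.8],
 [1.9, -2.8, 5.1]]


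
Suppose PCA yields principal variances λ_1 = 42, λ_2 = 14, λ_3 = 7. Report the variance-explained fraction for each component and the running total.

Step 1 — total variance = trace(Sigma) = Σ λ_i = 42 + 14 + 7 = 63.

Step 2 — fraction explained by component i = λ_i / Σ λ:
  PC1: 42/63 = 0.6667
  PC2: 14/63 = 0.2222
  PC3: 7/63 = 0.1111

Step 3 — cumulative fraction after k components = (λ_1 + ... + λ_k) / Σ λ:
  k = 1: 42/63 = 0.6667
  k = 2: (42 + 14)/63 = 56/63 = 0.8889
  k = 3: (42 + 14 + 7)/63 = 63/63 = 1

Summary (fraction, with percent):

explained: PC1 0.6667 (66.67%), PC2 0.2222 (22.22%), PC3 0.1111 (11.11%);  cumulative: 0.6667, 0.8889, 1


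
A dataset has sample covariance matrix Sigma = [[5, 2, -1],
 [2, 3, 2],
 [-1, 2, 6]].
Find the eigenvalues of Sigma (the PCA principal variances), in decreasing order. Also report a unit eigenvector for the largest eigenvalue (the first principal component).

Step 1 — characteristic polynomial p(λ) = det(λI - Sigma) = λ³ - tr·λ² + c_1·λ - det, where tr = trace, c_1 = sum of the principal 2×2 minors, det = det(Sigma):
  tr = 5 + 3 + 6 = 14,
  c_1 = (5·3 - (2)²) + (5·6 - (-1)²) + (3·6 - (2)²) = 11 + 29 + 14 = 54,
  det = 5·(3·6 - (2)²) - (2)·((2)·6 - (2)·(-1)) + (-1)·((2)·(2) - 3·(-1)) = 5·(14) - (2)·(14) + (-1)·(7) = 35.
  So p(λ) = λ³ - 14λ² + 54λ - 35.
Step 2 — look for an integer root (rational root theorem: any rational root is an integer divisor of 35). Testing λ = 7:
  p(7) = 343 - 686 + 378 - 35 = 0  ✓
  Dividing out (λ - 7): p(λ) = (λ - 7)(λ² - 7λ + 5).
Step 3 — remaining eigenvalues from the quadratic λ² - 7λ + 5 = 0:
  Δ = 7² - 4·5 = 49 - 20 = 29,  λ = (7 ± √29)/2 = (7 ± 5.3852)/2 ≈ 6.1926 or 0.8074.
  Sorted: λ_1 = 7,  λ_2 = 6.1926,  λ_3 = 0.8074  (check: sum = 14 = tr ✓).

Step 4 — unit eigenvector for λ_1 = 7: v spans the null space of (Sigma - λ_1 I), whose rows are
  r_1 = (-2, 2, -1),  r_2 = (2, -4, 2),  r_3 = (-1, 2, -1).
  v is orthogonal to every row, so take v ∝ r_1 × r_2 = ((2)·(2) - (-1)·(-4), (-1)·(2) - (-2)·(2), (-2)·(-4) - (2)·(2)) = (0, 2, 4).
  Rescale (divide by 2): u = (0, 1, 2).
  ||u|| = √((0)² + (1)² + (2)²) = √(5) ≈ 2.2361,  v_1 = u/||u|| ≈ (0, 0.4472, 0.8944) (||v_1|| = 1).

λ_1 = 7,  λ_2 = 6.1926,  λ_3 = 0.8074;  v_1 ≈ (0, 0.4472, 0.8944)


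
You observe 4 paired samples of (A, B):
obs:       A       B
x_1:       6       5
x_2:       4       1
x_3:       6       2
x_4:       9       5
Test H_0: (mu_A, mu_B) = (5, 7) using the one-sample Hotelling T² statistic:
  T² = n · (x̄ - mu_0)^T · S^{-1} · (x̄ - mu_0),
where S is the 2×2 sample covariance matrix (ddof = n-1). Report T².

Step 1 — sample mean vector:
  mean(A) = (6 + 4 + 6 + 9) / 4 = 25/4 = 6.25
  mean(B) = (5 + 1 + 2 + 5) / 4 = 13/4 = 3.25
  x̄ = (6.25, 3.25),  deviation x̄ - mu_0 = (6.25, 3.25) - (5, 7) = (1.25, -3.75).

Step 2 — sample covariance matrix, S[i,j] = (1/(n-1)) · Σ_k (x_{k,i} - mean_i) · (x_{k,j} - mean_j), divisor n-1 = 3:
  S[A,A] = ((-0.25)·(-0.25) + (-2.25)·(-2.25) + (-0.25)·(-0.25) + (2.75)·(2.75)) / 3 = 12.75/3 = 4.25
  S[A,B] = ((-0.25)·(1.75) + (-2.25)·(-2.25) + (-0.25)·(-1.25) + (2.75)·(1.75)) / 3 = 9.75/3 = 3.25
  S[B,B] = ((1.75)·(1.75) + (-2.25)·(-2.25) + (-1.25)·(-1.25) + (1.75)·(1.75)) / 3 = 12.75/3 = 4.25
  S = [[4.25, 3.25],
 [3.25, 4.25]].

Step 3 — invert S. det(S) = 4.25·4.25 - (3.25)² = 7.5.
  S^{-1} = (1/det) · [[d, -b], [-b, a]] = [[0.5667, -0.4333],
 [-0.4333, 0.5667]].

Step 4 — quadratic form (x̄ - mu_0)^T · S^{-1} · (x̄ - mu_0):
  S^{-1} · (x̄ - mu_0) = (2.3333, -2.6667),
  (x̄ - mu_0)^T · [...] = (1.25)·(2.3333) + (-3.75)·(-2.6667) = 12.9167.

Step 5 — scale by n: T² = 4 · 12.9167 = 51.6667.

T² ≈ 51.6667


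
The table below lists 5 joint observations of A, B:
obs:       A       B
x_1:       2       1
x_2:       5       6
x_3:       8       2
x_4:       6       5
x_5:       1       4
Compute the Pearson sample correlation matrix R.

Step 1 — column means:
  mean(A) = (2 + 5 + 8 + 6 + 1) / 5 = 22/5 = 4.4
  mean(B) = (1 + 6 + 2 + 5 + 4) / 5 = 18/5 = 3.6

Step 2 — sample variances and covariances s[i,j] = (1/(n-1)) · Σ_k (x_{k,i} - mean_i) · (x_{k,j} - mean_j), with n-1 = 4:
  s[A,A] = ((-2.4)·(-2.4) + (0.6)·(0.6) + (3.6)·(3.6) + (1.6)·(1.6) + (-3.4)·(-3.4)) / 4 = 33.2/4 = 8.3
  s[A,B] = ((-2.4)·(-2.6) + (0.6)·(2.4) + (3.6)·(-1.6) + (1.6)·(1.4) + (-3.4)·(0.4)) / 4 = 2.8/4 = 0.7
  s[B,B] = ((-2.6)·(-2.6) + (2.4)·(2.4) + (-1.6)·(-1.6) + (1.4)·(1.4) + (0.4)·(0.4)) / 4 = 17.2/4 = 4.3
  Sample standard deviations s_i = √(s[i,i]):
  s(A) = √(8.3) = 2.881
  s(B) = √(4.3) = 2.0736

Step 3 — r_{ij} = s_{ij} / (s_i · s_j):
  r[A,A] = 1 (diagonal).
  r[A,B] = 0.7 / (2.881 · 2.0736) = 0.7 / 5.9741 = 0.1172
  r[B,B] = 1 (diagonal).

R is symmetric with unit diagonal. Assembling:

R = [[1, 0.1172],
 [0.1172, 1]]


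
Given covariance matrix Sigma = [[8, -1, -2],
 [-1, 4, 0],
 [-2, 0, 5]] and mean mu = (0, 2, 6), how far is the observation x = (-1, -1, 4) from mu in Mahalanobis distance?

Step 1 — centre the observation: (x - mu) = (-1, -3, -2).

Step 2 — invert Sigma (cofactor / det for 3×3, or solve directly):
  Sigma^{-1} = [[0.1439, 0.036, 0.0576],
 [0.036, 0.259, 0.0144],
 [0.0576, 0.0144, 0.223]].

Step 3 — form the quadratic (x - mu)^T · Sigma^{-1} · (x - mu):
  Sigma^{-1} · (x - mu) = (-0.3669, -0.8417, -0.5468).
  (x - mu)^T · [Sigma^{-1} · (x - mu)] = (-1)·(-0.3669) + (-3)·(-0.8417) + (-2)·(-0.5468) = 3.9856.

Step 4 — take square root: d = √(3.9856) ≈ 1.9964.

d(x, mu) = √(3.9856) ≈ 1.9964


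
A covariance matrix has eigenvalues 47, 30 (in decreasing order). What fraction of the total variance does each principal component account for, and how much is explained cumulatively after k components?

Step 1 — total variance = trace(Sigma) = Σ λ_i = 47 + 30 = 77.

Step 2 — fraction explained by component i = λ_i / Σ λ:
  PC1: 47/77 = 0.6104
  PC2: 30/77 = 0.3896

Step 3 — cumulative fraction after k components = (λ_1 + ... + λ_k) / Σ λ:
  k = 1: 47/77 = 0.6104
  k = 2: (47 + 30)/77 = 77/77 = 1

Summary (fraction, with percent):

explained: PC1 0.6104 (61.04%), PC2 0.3896 (38.96%);  cumulative: 0.6104, 1


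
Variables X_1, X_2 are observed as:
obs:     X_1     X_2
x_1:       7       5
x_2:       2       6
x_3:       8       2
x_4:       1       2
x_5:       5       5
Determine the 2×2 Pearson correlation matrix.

Step 1 — column means:
  mean(X_1) = (7 + 2 + 8 + 1 + 5) / 5 = 23/5 = 4.6
  mean(X_2) = (5 + 6 + 2 + 2 + 5) / 5 = 20/5 = 4

Step 2 — sample variances and covariances s[i,j] = (1/(n-1)) · Σ_k (x_{k,i} - mean_i) · (x_{k,j} - mean_j), with n-1 = 4:
  s[X_1,X_1] = ((2.4)·(2.4) + (-2.6)·(-2.6) + (3.4)·(3.4) + (-3.6)·(-3.6) + (0.4)·(0.4)) / 4 = 37.2/4 = 9.3
  s[X_1,X_2] = ((2.4)·(1) + (-2.6)·(2) + (3.4)·(-2) + (-3.6)·(-2) + (0.4)·(1)) / 4 = -2/4 = -0.5
  s[X_2,X_2] = ((1)·(1) + (2)·(2) + (-2)·(-2) + (-2)·(-2) + (1)·(1)) / 4 = 14/4 = 3.5
  Sample standard deviations s_i = √(s[i,i]):
  s(X_1) = √(9.3) = 3.0496
  s(X_2) = √(3.5) = 1.8708

Step 3 — r_{ij} = s_{ij} / (s_i · s_j):
  r[X_1,X_1] = 1 (diagonal).
  r[X_1,X_2] = -0.5 / (3.0496 · 1.8708) = -0.5 / 5.7053 = -0.0876
  r[X_2,X_2] = 1 (diagonal).

R is symmetric with unit diagonal. Assembling:

R = [[1, -0.0876],
 [-0.0876, 1]]


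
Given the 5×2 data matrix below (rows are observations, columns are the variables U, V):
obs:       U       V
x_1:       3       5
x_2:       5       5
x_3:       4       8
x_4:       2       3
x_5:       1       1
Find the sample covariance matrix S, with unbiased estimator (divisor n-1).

Step 1 — column means:
  mean(U) = (3 + 5 + 4 + 2 + 1) / 5 = 15/5 = 3
  mean(V) = (5 + 5 + 8 + 3 + 1) / 5 = 22/5 = 4.4

Step 2 — sample covariance S[i,j] = (1/(n-1)) · Σ_k (x_{k,i} - mean_i) · (x_{k,j} - mean_j), with n-1 = 4.
  S[U,U] = ((0)·(0) + (2)·(2) + (1)·(1) + (-1)·(-1) + (-2)·(-2)) / 4 = 10/4 = 2.5
  S[U,V] = ((0)·(0.6) + (2)·(0.6) + (1)·(3.6) + (-1)·(-1.4) + (-2)·(-3.4)) / 4 = 13/4 = 3.25
  S[V,V] = ((0.6)·(0.6) + (0.6)·(0.6) + (3.6)·(3.6) + (-1.4)·(-1.4) + (-3.4)·(-3.4)) / 4 = 27.2/4 = 6.8

S is symmetric (S[j,i] = S[i,j]). Assembling:

S = [[2.5, 3.25],
 [3.25, 6.8]]


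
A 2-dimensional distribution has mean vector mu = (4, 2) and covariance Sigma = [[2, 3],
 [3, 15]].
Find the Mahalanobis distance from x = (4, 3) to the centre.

Step 1 — centre the observation: (x - mu) = (0, 1).

Step 2 — invert Sigma. det(Sigma) = 2·15 - (3)² = 21.
  Sigma^{-1} = (1/det) · [[d, -b], [-b, a]] = [[0.7143, -0.1429],
 [-0.1429, 0.0952]].

Step 3 — form the quadratic (x - mu)^T · Sigma^{-1} · (x - mu):
  Sigma^{-1} · (x - mu) = (-0.1429, 0.0952).
  (x - mu)^T · [Sigma^{-1} · (x - mu)] = (0)·(-0.1429) + (1)·(0.0952) = 0.0952.

Step 4 — take square root: d = √(0.0952) ≈ 0.3086.

d(x, mu) = √(0.0952) ≈ 0.3086


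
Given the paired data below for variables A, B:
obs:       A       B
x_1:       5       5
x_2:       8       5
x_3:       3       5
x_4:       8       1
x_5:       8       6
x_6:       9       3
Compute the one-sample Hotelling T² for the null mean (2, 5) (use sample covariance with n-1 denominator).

Step 1 — sample mean vector:
  mean(A) = (5 + 8 + 3 + 8 + 8 + 9) / 6 = 41/6 = 6.8333
  mean(B) = (5 + 5 + 5 + 1 + 6 + 3) / 6 = 25/6 = 4.1667
  x̄ = (6.8333, 4.1667),  deviation x̄ - mu_0 = (6.8333, 4.1667) - (2, 5) = (4.8333, -0.8333).

Step 2 — sample covariance matrix, S[i,j] = (1/(n-1)) · Σ_k (x_{k,i} - mean_i) · (x_{k,j} - mean_j), divisor n-1 = 5:
  S[A,A] = ((-1.8333)·(-1.8333) + (1.1667)·(1.1667) + (-3.8333)·(-3.8333) + (1.1667)·(1.1667) + (1.1667)·(1.1667) + (2.1667)·(2.1667)) / 5 = 26.8333/5 = 5.3667
  S[A,B] = ((-1.8333)·(0.8333) + (1.1667)·(0.8333) + (-3.8333)·(0.8333) + (1.1667)·(-3.1667) + (1.1667)·(1.8333) + (2.1667)·(-1.1667)) / 5 = -7.8333/5 = -1.5667
  S[B,B] = ((0.8333)·(0.8333) + (0.8333)·(0.8333) + (0.8333)·(0.8333) + (-3.1667)·(-3.1667) + (1.8333)·(1.8333) + (-1.1667)·(-1.1667)) / 5 = 16.8333/5 = 3.3667
  S = [[5.3667, -1.5667],
 [-1.5667, 3.3667]].

Step 3 — invert S. det(S) = 5.3667·3.3667 - (-1.5667)² = 15.6133.
  S^{-1} = (1/det) · [[d, -b], [-b, a]] = [[0.2156, 0.1003],
 [0.1003, 0.3437]].

Step 4 — quadratic form (x̄ - mu_0)^T · S^{-1} · (x̄ - mu_0):
  S^{-1} · (x̄ - mu_0) = (0.9586, 0.1985),
  (x̄ - mu_0)^T · [...] = (4.8333)·(0.9586) + (-0.8333)·(0.1985) = 4.4677.

Step 5 — scale by n: T² = 6 · 4.4677 = 26.8061.

T² ≈ 26.8061


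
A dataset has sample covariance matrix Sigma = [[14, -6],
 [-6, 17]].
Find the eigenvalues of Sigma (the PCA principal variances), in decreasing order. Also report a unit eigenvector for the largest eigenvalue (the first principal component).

Step 1 — characteristic polynomial of 2×2 Sigma:
  det(Sigma - λI) = λ² - trace · λ + det = 0.
  trace = 14 + 17 = 31, det = 14·17 - (-6)² = 202.
Step 2 — discriminant:
  Δ = trace² - 4·det = 961 - 808 = 153.
Step 3 — eigenvalues:
  λ = (trace ± √Δ)/2 = (31 ± 12.3693)/2,
  λ_1 = 21.6847,  λ_2 = 9.3153.

Step 4 — unit eigenvector for λ_1: solve (Sigma - λ_1 I)v = 0. First row:
  (14 - 21.6847)·v_x + (-6)·v_y = 0, i.e. (-7.6847)·v_x + (-6)·v_y = 0,
  so v ∝ (b, λ_1 - a) = (-6, 7.6847); multiply by -1 so the first entry is positive: u = (6, -7.6847).
  ||u|| = √((6)² + (-7.6847)²) = √(95.054) ≈ 9.7496,
  v_1 = u/||u|| ≈ (0.6154, -0.7882) (||v_1|| = 1).

λ_1 = 21.6847,  λ_2 = 9.3153;  v_1 ≈ (0.6154, -0.7882)


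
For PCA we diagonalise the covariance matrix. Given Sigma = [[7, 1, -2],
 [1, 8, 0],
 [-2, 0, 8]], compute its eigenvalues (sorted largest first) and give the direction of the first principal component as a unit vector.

Step 1 — characteristic polynomial p(λ) = det(λI - Sigma) = λ³ - tr·λ² + c_1·λ - det, where tr = trace, c_1 = sum of the principal 2×2 minors, det = det(Sigma):
  tr = 7 + 8 + 8 = 23,
  c_1 = (7·8 - (1)²) + (7·8 - (-2)²) + (8·8 - (0)²) = 55 + 52 + 64 = 171,
  det = 7·(8·8 - (0)²) - (1)·((1)·8 - (0)·(-2)) + (-2)·((1)·(0) - 8·(-2)) = 7·(64) - (1)·(8) + (-2)·(16) = 408.
  So p(λ) = λ³ - 23λ² + 171λ - 408.
Step 2 — look for an integer root (rational root theorem: any rational root is an integer divisor of 408). Testing λ = 8:
  p(8) = 512 - 1472 + 1368 - 408 = 0  ✓
  Dividing out (λ - 8): p(λ) = (λ - 8)(λ² - 15λ + 51).
Step 3 — remaining eigenvalues from the quadratic λ² - 15λ + 51 = 0:
  Δ = 15² - 4·51 = 225 - 204 = 21,  λ = (15 ± √21)/2 = (15 ± 4.5826)/2 ≈ 9.7913 or 5.2087.
  Sorted: λ_1 = 9.7913,  λ_2 = 8,  λ_3 = 5.2087  (check: sum = 23 = tr ✓).

Step 4 — unit eigenvector for λ_1 ≈ 9.7913: v spans the null space of (Sigma - λ_1 I), whose rows are
  r_1 = (-2.7913, 1, -2),  r_2 = (1, -1.7913, 0),  r_3 = (-2, 0, -1.7913).
  v is orthogonal to every row, so take v ∝ r_1 × r_2 = ((1)·(0) - (-2)·(-1.7913), (-2)·(1) - (-2.7913)·(0), (-2.7913)·(-1.7913) - (1)·(1)) ≈ (-3.5826, -2, 4).
  Rescale (multiply by -1 so the first nonzero entry is positive): u = (3.5826, 2, -4).
  ||u|| = √((3.5826)² + (2)² + (-4)²) = √(32.8348) ≈ 5.7302,  v_1 = u/||u|| ≈ (0.6252, 0.349, -0.6981) (||v_1|| = 1).

λ_1 = 9.7913,  λ_2 = 8,  λ_3 = 5.2087;  v_1 ≈ (0.6252, 0.349, -0.6981)


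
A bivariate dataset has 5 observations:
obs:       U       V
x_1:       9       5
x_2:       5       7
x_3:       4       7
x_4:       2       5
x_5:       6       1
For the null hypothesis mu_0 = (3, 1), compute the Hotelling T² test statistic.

Step 1 — sample mean vector:
  mean(U) = (9 + 5 + 4 + 2 + 6) / 5 = 26/5 = 5.2
  mean(V) = (5 + 7 + 7 + 5 + 1) / 5 = 25/5 = 5
  x̄ = (5.2, 5),  deviation x̄ - mu_0 = (5.2, 5) - (3, 1) = (2.2, 4).

Step 2 — sample covariance matrix, S[i,j] = (1/(n-1)) · Σ_k (x_{k,i} - mean_i) · (x_{k,j} - mean_j), divisor n-1 = 4:
  S[U,U] = ((3.8)·(3.8) + (-0.2)·(-0.2) + (-1.2)·(-1.2) + (-3.2)·(-3.2) + (0.8)·(0.8)) / 4 = 26.8/4 = 6.7
  S[U,V] = ((3.8)·(0) + (-0.2)·(2) + (-1.2)·(2) + (-3.2)·(0) + (0.8)·(-4)) / 4 = -6/4 = -1.5
  S[V,V] = ((0)·(0) + (2)·(2) + (2)·(2) + (0)·(0) + (-4)·(-4)) / 4 = 24/4 = 6
  S = [[6.7, -1.5],
 [-1.5, 6]].

Step 3 — invert S. det(S) = 6.7·6 - (-1.5)² = 37.95.
  S^{-1} = (1/det) · [[d, -b], [-b, a]] = [[0.1581, 0.0395],
 [0.0395, 0.1765]].

Step 4 — quadratic form (x̄ - mu_0)^T · S^{-1} · (x̄ - mu_0):
  S^{-1} · (x̄ - mu_0) = (0.5059, 0.7931),
  (x̄ - mu_0)^T · [...] = (2.2)·(0.5059) + (4)·(0.7931) = 4.2856.

Step 5 — scale by n: T² = 5 · 4.2856 = 21.4282.

T² ≈ 21.4282


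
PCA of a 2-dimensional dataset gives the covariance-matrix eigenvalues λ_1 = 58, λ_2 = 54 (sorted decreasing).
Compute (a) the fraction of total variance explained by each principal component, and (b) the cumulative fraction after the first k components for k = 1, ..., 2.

Step 1 — total variance = trace(Sigma) = Σ λ_i = 58 + 54 = 112.

Step 2 — fraction explained by component i = λ_i / Σ λ:
  PC1: 58/112 = 0.5179
  PC2: 54/112 = 0.4821

Step 3 — cumulative fraction after k components = (λ_1 + ... + λ_k) / Σ λ:
  k = 1: 58/112 = 0.5179
  k = 2: (58 + 54)/112 = 112/112 = 1

Summary (fraction, with percent):

explained: PC1 0.5179 (51.79%), PC2 0.4821 (48.21%);  cumulative: 0.5179, 1


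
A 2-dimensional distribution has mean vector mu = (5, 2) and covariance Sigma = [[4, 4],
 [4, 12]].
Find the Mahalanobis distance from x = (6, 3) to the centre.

Step 1 — centre the observation: (x - mu) = (1, 1).

Step 2 — invert Sigma. det(Sigma) = 4·12 - (4)² = 32.
  Sigma^{-1} = (1/det) · [[d, -b], [-b, a]] = [[0.375, -0.125],
 [-0.125, 0.125]].

Step 3 — form the quadratic (x - mu)^T · Sigma^{-1} · (x - mu):
  Sigma^{-1} · (x - mu) = (0.25, 0).
  (x - mu)^T · [Sigma^{-1} · (x - mu)] = (1)·(0.25) + (1)·(0) = 0.25.

Step 4 — take square root: d = √(0.25) ≈ 0.5.

d(x, mu) = √(0.25) ≈ 0.5


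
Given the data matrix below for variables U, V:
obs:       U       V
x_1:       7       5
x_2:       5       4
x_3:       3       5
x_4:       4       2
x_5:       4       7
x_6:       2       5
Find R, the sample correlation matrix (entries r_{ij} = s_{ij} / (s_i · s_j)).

Step 1 — column means:
  mean(U) = (7 + 5 + 3 + 4 + 4 + 2) / 6 = 25/6 = 4.1667
  mean(V) = (5 + 4 + 5 + 2 + 7 + 5) / 6 = 28/6 = 4.6667

Step 2 — sample variances and covariances s[i,j] = (1/(n-1)) · Σ_k (x_{k,i} - mean_i) · (x_{k,j} - mean_j), with n-1 = 5:
  s[U,U] = ((2.8333)·(2.8333) + (0.8333)·(0.8333) + (-1.1667)·(-1.1667) + (-0.1667)·(-0.1667) + (-0.1667)·(-0.1667) + (-2.1667)·(-2.1667)) / 5 = 14.8333/5 = 2.9667
  s[U,V] = ((2.8333)·(0.3333) + (0.8333)·(-0.6667) + (-1.1667)·(0.3333) + (-0.1667)·(-2.6667) + (-0.1667)·(2.3333) + (-2.1667)·(0.3333)) / 5 = -0.6667/5 = -0.1333
  s[V,V] = ((0.3333)·(0.3333) + (-0.6667)·(-0.6667) + (0.3333)·(0.3333) + (-2.6667)·(-2.6667) + (2.3333)·(2.3333) + (0.3333)·(0.3333)) / 5 = 13.3333/5 = 2.6667
  Sample standard deviations s_i = √(s[i,i]):
  s(U) = √(2.9667) = 1.7224
  s(V) = √(2.6667) = 1.633

Step 3 — r_{ij} = s_{ij} / (s_i · s_j):
  r[U,U] = 1 (diagonal).
  r[U,V] = -0.1333 / (1.7224 · 1.633) = -0.1333 / 2.8127 = -0.0474
  r[V,V] = 1 (diagonal).

R is symmetric with unit diagonal. Assembling:

R = [[1, -0.0474],
 [-0.0474, 1]]


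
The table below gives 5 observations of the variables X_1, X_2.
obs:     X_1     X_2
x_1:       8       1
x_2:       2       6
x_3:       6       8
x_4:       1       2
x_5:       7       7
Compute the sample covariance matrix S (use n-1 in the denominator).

Step 1 — column means:
  mean(X_1) = (8 + 2 + 6 + 1 + 7) / 5 = 24/5 = 4.8
  mean(X_2) = (1 + 6 + 8 + 2 + 7) / 5 = 24/5 = 4.8

Step 2 — sample covariance S[i,j] = (1/(n-1)) · Σ_k (x_{k,i} - mean_i) · (x_{k,j} - mean_j), with n-1 = 4.
  S[X_1,X_1] = ((3.2)·(3.2) + (-2.8)·(-2.8) + (1.2)·(1.2) + (-3.8)·(-3.8) + (2.2)·(2.2)) / 4 = 38.8/4 = 9.7
  S[X_1,X_2] = ((3.2)·(-3.8) + (-2.8)·(1.2) + (1.2)·(3.2) + (-3.8)·(-2.8) + (2.2)·(2.2)) / 4 = 3.8/4 = 0.95
  S[X_2,X_2] = ((-3.8)·(-3.8) + (1.2)·(1.2) + (3.2)·(3.2) + (-2.8)·(-2.8) + (2.2)·(2.2)) / 4 = 38.8/4 = 9.7

S is symmetric (S[j,i] = S[i,j]). Assembling:

S = [[9.7, 0.95],
 [0.95, 9.7]]


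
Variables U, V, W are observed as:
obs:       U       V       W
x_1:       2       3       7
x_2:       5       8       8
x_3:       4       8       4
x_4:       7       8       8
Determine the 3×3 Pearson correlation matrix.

Step 1 — column means:
  mean(U) = (2 + 5 + 4 + 7) / 4 = 18/4 = 4.5
  mean(V) = (3 + 8 + 8 + 8) / 4 = 27/4 = 6.75
  mean(W) = (7 + 8 + 4 + 8) / 4 = 27/4 = 6.75

Step 2 — sample variances and covariances s[i,j] = (1/(n-1)) · Σ_k (x_{k,i} - mean_i) · (x_{k,j} - mean_j), with n-1 = 3:
  s[U,U] = ((-2.5)·(-2.5) + (0.5)·(0.5) + (-0.5)·(-0.5) + (2.5)·(2.5)) / 3 = 13/3 = 4.3333
  s[U,V] = ((-2.5)·(-3.75) + (0.5)·(1.25) + (-0.5)·(1.25) + (2.5)·(1.25)) / 3 = 12.5/3 = 4.1667
  s[U,W] = ((-2.5)·(0.25) + (0.5)·(1.25) + (-0.5)·(-2.75) + (2.5)·(1.25)) / 3 = 4.5/3 = 1.5
  s[V,V] = ((-3.75)·(-3.75) + (1.25)·(1.25) + (1.25)·(1.25) + (1.25)·(1.25)) / 3 = 18.75/3 = 6.25
  s[V,W] = ((-3.75)·(0.25) + (1.25)·(1.25) + (1.25)·(-2.75) + (1.25)·(1.25)) / 3 = -1.25/3 = -0.4167
  s[W,W] = ((0.25)·(0.25) + (1.25)·(1.25) + (-2.75)·(-2.75) + (1.25)·(1.25)) / 3 = 10.75/3 = 3.5833
  Sample standard deviations s_i = √(s[i,i]):
  s(U) = √(4.3333) = 2.0817
  s(V) = √(6.25) = 2.5
  s(W) = √(3.5833) = 1.893

Step 3 — r_{ij} = s_{ij} / (s_i · s_j):
  r[U,U] = 1 (diagonal).
  r[U,V] = 4.1667 / (2.0817 · 2.5) = 4.1667 / 5.2042 = 0.8006
  r[U,W] = 1.5 / (2.0817 · 1.893) = 1.5 / 3.9405 = 0.3807
  r[V,V] = 1 (diagonal).
  r[V,W] = -0.4167 / (2.5 · 1.893) = -0.4167 / 4.7324 = -0.088
  r[W,W] = 1 (diagonal).

R is symmetric with unit diagonal. Assembling:

R = [[1, 0.8006, 0.3807],
 [0.8006, 1, -0.088],
 [0.3807, -0.088, 1]]


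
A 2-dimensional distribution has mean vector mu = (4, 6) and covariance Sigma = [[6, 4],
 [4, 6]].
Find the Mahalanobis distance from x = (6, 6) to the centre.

Step 1 — centre the observation: (x - mu) = (2, 0).

Step 2 — invert Sigma. det(Sigma) = 6·6 - (4)² = 20.
  Sigma^{-1} = (1/det) · [[d, -b], [-b, a]] = [[0.3, -0.2],
 [-0.2, 0.3]].

Step 3 — form the quadratic (x - mu)^T · Sigma^{-1} · (x - mu):
  Sigma^{-1} · (x - mu) = (0.6, -0.4).
  (x - mu)^T · [Sigma^{-1} · (x - mu)] = (2)·(0.6) + (0)·(-0.4) = 1.2.

Step 4 — take square root: d = √(1.2) ≈ 1.0954.

d(x, mu) = √(1.2) ≈ 1.0954
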